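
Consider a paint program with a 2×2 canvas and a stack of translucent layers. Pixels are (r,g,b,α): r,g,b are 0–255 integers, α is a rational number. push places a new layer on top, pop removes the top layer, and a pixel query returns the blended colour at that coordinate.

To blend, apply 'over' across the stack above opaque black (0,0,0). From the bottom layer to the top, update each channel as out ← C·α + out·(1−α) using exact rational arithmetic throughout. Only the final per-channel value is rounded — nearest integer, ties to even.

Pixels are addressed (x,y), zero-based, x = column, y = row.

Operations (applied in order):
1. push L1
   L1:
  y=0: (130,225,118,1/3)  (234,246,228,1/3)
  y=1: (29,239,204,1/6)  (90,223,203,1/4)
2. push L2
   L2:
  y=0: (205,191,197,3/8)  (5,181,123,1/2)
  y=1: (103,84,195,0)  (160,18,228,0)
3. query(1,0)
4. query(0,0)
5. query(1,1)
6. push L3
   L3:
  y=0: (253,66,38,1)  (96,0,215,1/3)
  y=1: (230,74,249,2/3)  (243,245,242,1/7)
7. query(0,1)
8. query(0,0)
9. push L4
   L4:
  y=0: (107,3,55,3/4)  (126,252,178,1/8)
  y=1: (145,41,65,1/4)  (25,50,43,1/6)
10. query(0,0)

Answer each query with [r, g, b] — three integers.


at x=1,y=0 over L1,L2:
after L1 α=1/3: [78, 82, 76]
after L2 α=1/2: [83/2, 263/2, 199/2]
→ [42, 132, 100]

query (0,0) [L1,L2] — begin 0,0,0
L1 α=1/3: [130/3, 75, 118/3]
L2 α=3/8: [2495/24, 237/2, 2363/24]
rounded: [104, 118, 98]

at x=1,y=1 over L1,L2:
L1 α=1/4: [45/2, 223/4, 203/4]
L2 α=0: [45/2, 223/4, 203/4]
= [22, 56, 51]

at x=0,y=1 over L1,L2,L3:
+L1 (α=1/6) → [29/6, 239/6, 34]
+L2 (α=0) → [29/6, 239/6, 34]
+L3 (α=2/3) → [2789/18, 1127/18, 532/3]
→ [155, 63, 177]

query (0,0) [L1,L2,L3] — begin 0,0,0
after L1 α=1/3: [130/3, 75, 118/3]
after L2 α=3/8: [2495/24, 237/2, 2363/24]
after L3 α=1: [253, 66, 38]
= [253, 66, 38]

at x=0,y=0 over L1,L2,L3,L4:
+L1 (α=1/3) → [130/3, 75, 118/3]
+L2 (α=3/8) → [2495/24, 237/2, 2363/24]
+L3 (α=1) → [253, 66, 38]
+L4 (α=3/4) → [287/2, 75/4, 203/4]
→ [144, 19, 51]


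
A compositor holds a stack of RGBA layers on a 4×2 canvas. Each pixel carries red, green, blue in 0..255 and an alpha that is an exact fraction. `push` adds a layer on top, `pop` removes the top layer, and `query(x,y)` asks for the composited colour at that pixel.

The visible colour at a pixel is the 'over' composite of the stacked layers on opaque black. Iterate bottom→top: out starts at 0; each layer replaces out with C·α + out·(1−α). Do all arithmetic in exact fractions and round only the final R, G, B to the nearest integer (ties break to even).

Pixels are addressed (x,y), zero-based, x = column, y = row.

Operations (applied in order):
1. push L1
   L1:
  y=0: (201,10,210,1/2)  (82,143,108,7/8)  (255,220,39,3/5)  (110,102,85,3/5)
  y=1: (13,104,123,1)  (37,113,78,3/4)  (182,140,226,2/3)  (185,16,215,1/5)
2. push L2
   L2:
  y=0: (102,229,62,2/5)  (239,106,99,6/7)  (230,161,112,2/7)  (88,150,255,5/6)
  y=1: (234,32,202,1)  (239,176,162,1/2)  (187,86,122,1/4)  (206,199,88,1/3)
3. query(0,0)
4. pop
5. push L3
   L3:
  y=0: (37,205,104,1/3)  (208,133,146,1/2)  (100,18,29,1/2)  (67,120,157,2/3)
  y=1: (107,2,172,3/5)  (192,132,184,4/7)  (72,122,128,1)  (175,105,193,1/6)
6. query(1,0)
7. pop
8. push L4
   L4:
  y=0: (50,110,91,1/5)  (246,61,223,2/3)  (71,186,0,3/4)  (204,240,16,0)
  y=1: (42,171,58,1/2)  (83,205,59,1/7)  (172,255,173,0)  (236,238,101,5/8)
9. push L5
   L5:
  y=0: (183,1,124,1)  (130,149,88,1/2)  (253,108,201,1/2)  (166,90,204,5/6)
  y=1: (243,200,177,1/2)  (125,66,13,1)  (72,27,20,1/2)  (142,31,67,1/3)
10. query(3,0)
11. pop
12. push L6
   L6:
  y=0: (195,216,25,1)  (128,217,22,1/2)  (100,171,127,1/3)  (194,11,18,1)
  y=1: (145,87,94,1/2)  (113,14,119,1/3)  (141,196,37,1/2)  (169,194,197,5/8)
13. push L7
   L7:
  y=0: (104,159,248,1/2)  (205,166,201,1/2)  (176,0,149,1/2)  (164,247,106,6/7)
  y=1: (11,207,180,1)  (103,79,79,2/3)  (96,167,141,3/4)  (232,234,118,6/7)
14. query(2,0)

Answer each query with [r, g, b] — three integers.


(0,0) stack=L1,L2; from [0,0,0]:
L1 α=1/2: [201/2, 5, 105]
L2 α=2/5: [1011/10, 473/5, 439/5]
rounded: [101, 95, 88]

at x=1,y=0 over L1,L3:
after L1 α=7/8: [287/4, 1001/8, 189/2]
after L3 α=1/2: [1119/8, 2065/16, 481/4]
rounded: [140, 129, 120]

(3,0) stack=L1,L4,L5; from [0,0,0]:
after L1 α=3/5: [66, 306/5, 51]
after L4 α=0: [66, 306/5, 51]
after L5 α=5/6: [448/3, 426/5, 357/2]
→ [149, 85, 178]

at x=2,y=0 over L1,L4,L6,L7:
after L1 α=3/5: [153, 132, 117/5]
after L4 α=3/4: [183/2, 345/2, 117/20]
after L6 α=1/3: [283/3, 172, 1387/30]
after L7 α=1/2: [811/6, 86, 5857/60]
rounded: [135, 86, 98]


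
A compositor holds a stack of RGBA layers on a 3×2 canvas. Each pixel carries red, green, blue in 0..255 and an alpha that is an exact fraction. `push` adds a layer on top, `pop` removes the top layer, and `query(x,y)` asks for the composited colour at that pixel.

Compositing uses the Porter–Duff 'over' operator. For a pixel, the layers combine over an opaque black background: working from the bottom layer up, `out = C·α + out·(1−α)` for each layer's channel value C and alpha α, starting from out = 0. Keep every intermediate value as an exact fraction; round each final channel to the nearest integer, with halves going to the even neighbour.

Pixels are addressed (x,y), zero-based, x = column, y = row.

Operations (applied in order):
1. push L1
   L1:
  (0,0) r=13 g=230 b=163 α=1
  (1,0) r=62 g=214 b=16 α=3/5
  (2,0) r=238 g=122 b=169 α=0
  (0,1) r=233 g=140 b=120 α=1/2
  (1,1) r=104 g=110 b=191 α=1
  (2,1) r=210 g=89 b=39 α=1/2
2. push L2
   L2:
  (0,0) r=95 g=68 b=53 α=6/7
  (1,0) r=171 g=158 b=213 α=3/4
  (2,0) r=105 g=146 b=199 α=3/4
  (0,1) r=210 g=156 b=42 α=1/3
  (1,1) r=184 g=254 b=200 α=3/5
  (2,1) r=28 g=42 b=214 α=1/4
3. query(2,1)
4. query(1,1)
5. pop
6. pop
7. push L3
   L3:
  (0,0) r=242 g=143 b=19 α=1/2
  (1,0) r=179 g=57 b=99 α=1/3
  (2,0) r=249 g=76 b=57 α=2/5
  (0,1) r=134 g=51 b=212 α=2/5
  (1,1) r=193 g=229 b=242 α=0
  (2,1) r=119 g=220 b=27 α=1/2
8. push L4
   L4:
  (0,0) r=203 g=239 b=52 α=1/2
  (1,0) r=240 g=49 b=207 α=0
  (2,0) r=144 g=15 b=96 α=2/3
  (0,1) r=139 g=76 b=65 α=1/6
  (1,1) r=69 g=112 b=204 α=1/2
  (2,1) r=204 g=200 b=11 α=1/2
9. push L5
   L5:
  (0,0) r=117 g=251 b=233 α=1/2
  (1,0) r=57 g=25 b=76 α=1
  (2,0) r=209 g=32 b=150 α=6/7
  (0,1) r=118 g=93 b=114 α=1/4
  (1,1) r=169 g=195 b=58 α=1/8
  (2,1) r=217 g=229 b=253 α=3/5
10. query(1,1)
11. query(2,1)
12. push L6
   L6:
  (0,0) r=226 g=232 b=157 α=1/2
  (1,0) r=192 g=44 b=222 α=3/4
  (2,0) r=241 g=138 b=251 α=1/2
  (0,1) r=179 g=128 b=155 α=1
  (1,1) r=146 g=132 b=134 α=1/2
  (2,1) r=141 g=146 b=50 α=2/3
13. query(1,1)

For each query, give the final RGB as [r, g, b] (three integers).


(2,1) stack=L1,L2; from [0,0,0]:
+L1 (α=1/2) → [105, 89/2, 39/2]
+L2 (α=1/4) → [343/4, 351/8, 545/8]
→ [86, 44, 68]

(1,1) stack=L1,L2; from [0,0,0]:
after L1 α=1: [104, 110, 191]
after L2 α=3/5: [152, 982/5, 982/5]
rounded: [152, 196, 196]

query (1,1) [L3,L4,L5] — begin 0,0,0
after L3 α=0: [0, 0, 0]
after L4 α=1/2: [69/2, 56, 102]
after L5 α=1/8: [821/16, 587/8, 193/2]
→ [51, 73, 96]

(2,1) stack=L3,L4,L5; from [0,0,0]:
L3 α=1/2: [119/2, 110, 27/2]
L4 α=1/2: [527/4, 155, 49/4]
L5 α=3/5: [1829/10, 997/5, 1567/10]
= [183, 199, 157]

at x=1,y=1 over L3,L4,L5,L6:
after L3 α=0: [0, 0, 0]
after L4 α=1/2: [69/2, 56, 102]
after L5 α=1/8: [821/16, 587/8, 193/2]
after L6 α=1/2: [3157/32, 1643/16, 461/4]
rounded: [99, 103, 115]


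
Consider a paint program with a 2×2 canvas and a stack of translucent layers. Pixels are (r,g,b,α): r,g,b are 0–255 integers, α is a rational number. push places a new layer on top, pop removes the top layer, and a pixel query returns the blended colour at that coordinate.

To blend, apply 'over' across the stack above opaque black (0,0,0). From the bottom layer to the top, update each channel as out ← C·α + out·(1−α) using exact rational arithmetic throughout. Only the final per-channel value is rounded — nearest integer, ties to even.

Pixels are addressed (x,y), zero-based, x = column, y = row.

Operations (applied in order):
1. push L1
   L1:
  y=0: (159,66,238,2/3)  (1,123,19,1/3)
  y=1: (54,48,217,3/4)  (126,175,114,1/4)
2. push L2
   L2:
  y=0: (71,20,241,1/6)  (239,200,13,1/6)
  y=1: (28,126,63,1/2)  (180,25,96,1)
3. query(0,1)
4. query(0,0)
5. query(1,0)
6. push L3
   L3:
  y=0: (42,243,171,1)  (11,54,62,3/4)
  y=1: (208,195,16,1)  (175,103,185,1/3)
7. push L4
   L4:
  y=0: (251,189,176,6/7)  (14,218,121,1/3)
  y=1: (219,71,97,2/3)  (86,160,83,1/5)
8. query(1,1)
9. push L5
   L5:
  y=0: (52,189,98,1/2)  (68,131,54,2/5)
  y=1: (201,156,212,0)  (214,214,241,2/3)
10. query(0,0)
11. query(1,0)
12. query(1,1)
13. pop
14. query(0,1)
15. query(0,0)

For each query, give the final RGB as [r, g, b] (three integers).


query (0,1) [L1,L2] — begin 0,0,0
L1 α=3/4: [81/2, 36, 651/4]
L2 α=1/2: [137/4, 81, 903/8]
rounded: [34, 81, 113]

query (0,0) [L1,L2] — begin 0,0,0
after L1 α=2/3: [106, 44, 476/3]
after L2 α=1/6: [601/6, 40, 3103/18]
= [100, 40, 172]

at x=1,y=0 over L1,L2:
L1 α=1/3: [1/3, 41, 19/3]
L2 α=1/6: [361/9, 135/2, 67/9]
rounded: [40, 68, 7]

at x=1,y=1 over L1,L2,L3,L4:
after L1 α=1/4: [63/2, 175/4, 57/2]
after L2 α=1: [180, 25, 96]
after L3 α=1/3: [535/3, 51, 377/3]
after L4 α=1/5: [2398/15, 364/5, 1757/15]
→ [160, 73, 117]

at x=0,y=0 over L1,L2,L3,L4,L5:
L1 α=2/3: [106, 44, 476/3]
L2 α=1/6: [601/6, 40, 3103/18]
L3 α=1: [42, 243, 171]
L4 α=6/7: [1548/7, 1377/7, 1227/7]
L5 α=1/2: [956/7, 1350/7, 1913/14]
→ [137, 193, 137]

query (1,0) [L1,L2,L3,L4,L5] — begin 0,0,0
after L1 α=1/3: [1/3, 41, 19/3]
after L2 α=1/6: [361/9, 135/2, 67/9]
after L3 α=3/4: [329/18, 459/8, 1741/36]
after L4 α=1/3: [455/27, 1331/12, 3919/54]
after L5 α=2/5: [1679/45, 2379/20, 5863/90]
= [37, 119, 65]

(1,1) stack=L1,L2,L3,L4,L5; from [0,0,0]:
after L1 α=1/4: [63/2, 175/4, 57/2]
after L2 α=1: [180, 25, 96]
after L3 α=1/3: [535/3, 51, 377/3]
after L4 α=1/5: [2398/15, 364/5, 1757/15]
after L5 α=2/3: [8818/45, 2504/15, 8987/45]
= [196, 167, 200]

at x=0,y=1 over L1,L2,L3,L4:
L1 α=3/4: [81/2, 36, 651/4]
L2 α=1/2: [137/4, 81, 903/8]
L3 α=1: [208, 195, 16]
L4 α=2/3: [646/3, 337/3, 70]
= [215, 112, 70]

(0,0) stack=L1,L2,L3,L4; from [0,0,0]:
L1 α=2/3: [106, 44, 476/3]
L2 α=1/6: [601/6, 40, 3103/18]
L3 α=1: [42, 243, 171]
L4 α=6/7: [1548/7, 1377/7, 1227/7]
→ [221, 197, 175]


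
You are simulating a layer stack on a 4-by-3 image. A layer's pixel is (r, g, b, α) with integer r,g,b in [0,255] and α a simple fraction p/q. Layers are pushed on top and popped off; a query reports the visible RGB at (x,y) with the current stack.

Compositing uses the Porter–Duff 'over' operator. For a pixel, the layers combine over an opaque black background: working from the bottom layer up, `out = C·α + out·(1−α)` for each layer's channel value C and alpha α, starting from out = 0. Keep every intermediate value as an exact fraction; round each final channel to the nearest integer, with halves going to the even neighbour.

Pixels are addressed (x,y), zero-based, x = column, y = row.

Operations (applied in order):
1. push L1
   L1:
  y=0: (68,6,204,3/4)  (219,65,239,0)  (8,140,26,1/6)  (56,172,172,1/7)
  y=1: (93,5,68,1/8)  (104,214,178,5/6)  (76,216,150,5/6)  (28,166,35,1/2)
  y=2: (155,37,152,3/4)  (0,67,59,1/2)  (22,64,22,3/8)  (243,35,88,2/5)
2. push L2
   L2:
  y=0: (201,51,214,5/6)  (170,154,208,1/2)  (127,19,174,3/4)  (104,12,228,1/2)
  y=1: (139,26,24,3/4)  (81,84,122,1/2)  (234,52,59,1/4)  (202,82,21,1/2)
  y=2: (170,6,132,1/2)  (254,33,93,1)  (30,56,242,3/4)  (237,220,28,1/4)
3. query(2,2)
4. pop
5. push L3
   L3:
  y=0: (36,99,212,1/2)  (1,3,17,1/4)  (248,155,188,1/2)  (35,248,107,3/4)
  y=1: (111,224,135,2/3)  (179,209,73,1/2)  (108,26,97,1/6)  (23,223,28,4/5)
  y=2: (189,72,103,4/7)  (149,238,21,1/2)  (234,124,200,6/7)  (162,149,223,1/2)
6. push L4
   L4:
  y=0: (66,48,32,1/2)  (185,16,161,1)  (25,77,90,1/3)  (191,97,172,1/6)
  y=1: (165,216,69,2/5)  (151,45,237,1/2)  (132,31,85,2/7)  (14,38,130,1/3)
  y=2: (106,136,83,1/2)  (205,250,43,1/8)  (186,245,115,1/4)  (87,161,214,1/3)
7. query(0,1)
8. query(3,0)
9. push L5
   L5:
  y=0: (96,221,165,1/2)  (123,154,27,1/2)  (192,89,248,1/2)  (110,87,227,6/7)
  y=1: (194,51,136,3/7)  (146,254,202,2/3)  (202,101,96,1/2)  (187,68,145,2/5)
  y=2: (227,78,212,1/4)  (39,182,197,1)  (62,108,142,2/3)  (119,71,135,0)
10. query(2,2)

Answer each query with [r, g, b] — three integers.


query (2,2) [L1,L2] — begin 0,0,0
after L1 α=3/8: [33/4, 24, 33/4]
after L2 α=3/4: [393/16, 48, 2937/16]
→ [25, 48, 184]

(0,1) stack=L1,L3,L4; from [0,0,0]:
L1 α=1/8: [93/8, 5/8, 17/2]
L3 α=2/3: [623/8, 3589/24, 557/6]
L4 α=2/5: [4509/40, 1409/8, 833/10]
= [113, 176, 83]

query (3,0) [L1,L3,L4] — begin 0,0,0
after L1 α=1/7: [8, 172/7, 172/7]
after L3 α=3/4: [113/4, 1345/7, 2419/28]
after L4 α=1/6: [443/8, 1234/7, 5637/56]
rounded: [55, 176, 101]

(2,2) stack=L1,L3,L4,L5; from [0,0,0]:
L1 α=3/8: [33/4, 24, 33/4]
L3 α=6/7: [807/4, 768/7, 4833/28]
L4 α=1/4: [3165/16, 4019/28, 17719/112]
L5 α=2/3: [5149/48, 10067/84, 16509/112]
→ [107, 120, 147]


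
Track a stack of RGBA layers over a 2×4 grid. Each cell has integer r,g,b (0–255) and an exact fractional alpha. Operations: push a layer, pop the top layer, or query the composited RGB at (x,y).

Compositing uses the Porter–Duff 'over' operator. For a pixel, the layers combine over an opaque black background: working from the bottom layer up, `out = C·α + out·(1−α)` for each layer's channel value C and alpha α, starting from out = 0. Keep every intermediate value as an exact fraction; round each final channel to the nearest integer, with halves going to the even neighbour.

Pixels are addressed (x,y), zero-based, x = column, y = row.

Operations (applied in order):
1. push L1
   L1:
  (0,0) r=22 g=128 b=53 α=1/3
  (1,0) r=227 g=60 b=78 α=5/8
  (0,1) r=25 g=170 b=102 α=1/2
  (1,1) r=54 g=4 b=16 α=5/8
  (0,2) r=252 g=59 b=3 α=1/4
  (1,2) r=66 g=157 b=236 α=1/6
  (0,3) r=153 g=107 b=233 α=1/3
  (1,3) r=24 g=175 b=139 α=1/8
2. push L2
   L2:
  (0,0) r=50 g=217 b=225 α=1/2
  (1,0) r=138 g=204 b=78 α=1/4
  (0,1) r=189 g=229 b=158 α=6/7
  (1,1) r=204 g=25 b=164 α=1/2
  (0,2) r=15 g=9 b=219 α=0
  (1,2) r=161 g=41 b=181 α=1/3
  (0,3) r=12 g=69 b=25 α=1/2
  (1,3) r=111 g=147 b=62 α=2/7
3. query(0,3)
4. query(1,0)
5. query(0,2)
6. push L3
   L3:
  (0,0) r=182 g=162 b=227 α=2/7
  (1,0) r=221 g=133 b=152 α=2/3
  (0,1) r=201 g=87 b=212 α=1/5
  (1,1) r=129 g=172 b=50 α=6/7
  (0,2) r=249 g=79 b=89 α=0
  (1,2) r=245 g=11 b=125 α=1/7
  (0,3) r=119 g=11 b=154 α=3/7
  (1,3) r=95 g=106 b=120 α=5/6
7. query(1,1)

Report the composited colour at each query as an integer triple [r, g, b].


at x=0,y=3 over L1,L2:
+L1 (α=1/3) → [51, 107/3, 233/3]
+L2 (α=1/2) → [63/2, 157/3, 154/3]
= [32, 52, 51]

at x=1,y=0 over L1,L2:
L1 α=5/8: [1135/8, 75/2, 195/4]
L2 α=1/4: [4509/32, 633/8, 897/16]
rounded: [141, 79, 56]

query (0,2) [L1,L2] — begin 0,0,0
after L1 α=1/4: [63, 59/4, 3/4]
after L2 α=0: [63, 59/4, 3/4]
= [63, 15, 1]

(1,1) stack=L1,L2,L3; from [0,0,0]:
+L1 (α=5/8) → [135/4, 5/2, 10]
+L2 (α=1/2) → [951/8, 55/4, 87]
+L3 (α=6/7) → [7143/56, 4183/28, 387/7]
= [128, 149, 55]


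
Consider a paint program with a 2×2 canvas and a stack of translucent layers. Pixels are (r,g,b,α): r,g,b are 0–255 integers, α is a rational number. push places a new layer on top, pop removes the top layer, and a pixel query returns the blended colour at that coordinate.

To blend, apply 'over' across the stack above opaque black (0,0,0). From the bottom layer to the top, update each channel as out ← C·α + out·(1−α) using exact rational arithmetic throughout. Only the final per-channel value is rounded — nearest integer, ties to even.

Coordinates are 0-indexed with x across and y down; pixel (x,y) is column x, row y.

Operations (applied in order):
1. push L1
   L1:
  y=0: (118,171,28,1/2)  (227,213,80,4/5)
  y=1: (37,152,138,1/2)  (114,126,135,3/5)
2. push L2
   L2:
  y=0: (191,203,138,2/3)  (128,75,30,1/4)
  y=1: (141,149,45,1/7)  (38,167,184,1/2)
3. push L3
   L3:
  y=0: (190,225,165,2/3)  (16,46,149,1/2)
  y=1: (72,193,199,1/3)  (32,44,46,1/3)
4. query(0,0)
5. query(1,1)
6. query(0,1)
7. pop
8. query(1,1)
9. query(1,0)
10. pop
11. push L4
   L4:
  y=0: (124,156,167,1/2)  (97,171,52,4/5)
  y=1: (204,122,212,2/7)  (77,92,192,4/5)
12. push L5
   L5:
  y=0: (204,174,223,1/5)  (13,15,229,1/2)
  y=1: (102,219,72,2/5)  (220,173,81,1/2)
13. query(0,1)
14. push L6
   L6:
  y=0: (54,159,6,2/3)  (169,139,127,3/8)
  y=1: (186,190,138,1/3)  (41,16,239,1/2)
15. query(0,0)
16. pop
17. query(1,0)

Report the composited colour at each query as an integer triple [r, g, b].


query (0,0) [L1,L2,L3] — begin 0,0,0
after L1 α=1/2: [59, 171/2, 14]
after L2 α=2/3: [147, 983/6, 290/3]
after L3 α=2/3: [527/3, 3683/18, 1280/9]
= [176, 205, 142]

(1,1) stack=L1,L2,L3; from [0,0,0]:
+L1 (α=3/5) → [342/5, 378/5, 81]
+L2 (α=1/2) → [266/5, 1213/10, 265/2]
+L3 (α=1/3) → [692/15, 1433/15, 311/3]
→ [46, 96, 104]

(0,1) stack=L1,L2,L3; from [0,0,0]:
L1 α=1/2: [37/2, 76, 69]
L2 α=1/7: [36, 605/7, 459/7]
L3 α=1/3: [48, 2561/21, 2311/21]
rounded: [48, 122, 110]

(1,1) stack=L1,L2; from [0,0,0]:
after L1 α=3/5: [342/5, 378/5, 81]
after L2 α=1/2: [266/5, 1213/10, 265/2]
= [53, 121, 132]

at x=1,y=0 over L1,L2:
L1 α=4/5: [908/5, 852/5, 64]
L2 α=1/4: [841/5, 2931/20, 111/2]
= [168, 147, 56]

(0,1) stack=L1,L4,L5; from [0,0,0]:
+L1 (α=1/2) → [37/2, 76, 69]
+L4 (α=2/7) → [143/2, 624/7, 769/7]
+L5 (α=2/5) → [837/10, 4938/35, 663/7]
rounded: [84, 141, 95]

at x=0,y=0 over L1,L4,L5,L6:
after L1 α=1/2: [59, 171/2, 14]
after L4 α=1/2: [183/2, 483/4, 181/2]
after L5 α=1/5: [114, 657/5, 117]
after L6 α=2/3: [74, 749/5, 43]
→ [74, 150, 43]

query (1,0) [L1,L4,L5] — begin 0,0,0
L1 α=4/5: [908/5, 852/5, 64]
L4 α=4/5: [2848/25, 4272/25, 272/5]
L5 α=1/2: [3173/50, 4647/50, 1417/10]
rounded: [63, 93, 142]


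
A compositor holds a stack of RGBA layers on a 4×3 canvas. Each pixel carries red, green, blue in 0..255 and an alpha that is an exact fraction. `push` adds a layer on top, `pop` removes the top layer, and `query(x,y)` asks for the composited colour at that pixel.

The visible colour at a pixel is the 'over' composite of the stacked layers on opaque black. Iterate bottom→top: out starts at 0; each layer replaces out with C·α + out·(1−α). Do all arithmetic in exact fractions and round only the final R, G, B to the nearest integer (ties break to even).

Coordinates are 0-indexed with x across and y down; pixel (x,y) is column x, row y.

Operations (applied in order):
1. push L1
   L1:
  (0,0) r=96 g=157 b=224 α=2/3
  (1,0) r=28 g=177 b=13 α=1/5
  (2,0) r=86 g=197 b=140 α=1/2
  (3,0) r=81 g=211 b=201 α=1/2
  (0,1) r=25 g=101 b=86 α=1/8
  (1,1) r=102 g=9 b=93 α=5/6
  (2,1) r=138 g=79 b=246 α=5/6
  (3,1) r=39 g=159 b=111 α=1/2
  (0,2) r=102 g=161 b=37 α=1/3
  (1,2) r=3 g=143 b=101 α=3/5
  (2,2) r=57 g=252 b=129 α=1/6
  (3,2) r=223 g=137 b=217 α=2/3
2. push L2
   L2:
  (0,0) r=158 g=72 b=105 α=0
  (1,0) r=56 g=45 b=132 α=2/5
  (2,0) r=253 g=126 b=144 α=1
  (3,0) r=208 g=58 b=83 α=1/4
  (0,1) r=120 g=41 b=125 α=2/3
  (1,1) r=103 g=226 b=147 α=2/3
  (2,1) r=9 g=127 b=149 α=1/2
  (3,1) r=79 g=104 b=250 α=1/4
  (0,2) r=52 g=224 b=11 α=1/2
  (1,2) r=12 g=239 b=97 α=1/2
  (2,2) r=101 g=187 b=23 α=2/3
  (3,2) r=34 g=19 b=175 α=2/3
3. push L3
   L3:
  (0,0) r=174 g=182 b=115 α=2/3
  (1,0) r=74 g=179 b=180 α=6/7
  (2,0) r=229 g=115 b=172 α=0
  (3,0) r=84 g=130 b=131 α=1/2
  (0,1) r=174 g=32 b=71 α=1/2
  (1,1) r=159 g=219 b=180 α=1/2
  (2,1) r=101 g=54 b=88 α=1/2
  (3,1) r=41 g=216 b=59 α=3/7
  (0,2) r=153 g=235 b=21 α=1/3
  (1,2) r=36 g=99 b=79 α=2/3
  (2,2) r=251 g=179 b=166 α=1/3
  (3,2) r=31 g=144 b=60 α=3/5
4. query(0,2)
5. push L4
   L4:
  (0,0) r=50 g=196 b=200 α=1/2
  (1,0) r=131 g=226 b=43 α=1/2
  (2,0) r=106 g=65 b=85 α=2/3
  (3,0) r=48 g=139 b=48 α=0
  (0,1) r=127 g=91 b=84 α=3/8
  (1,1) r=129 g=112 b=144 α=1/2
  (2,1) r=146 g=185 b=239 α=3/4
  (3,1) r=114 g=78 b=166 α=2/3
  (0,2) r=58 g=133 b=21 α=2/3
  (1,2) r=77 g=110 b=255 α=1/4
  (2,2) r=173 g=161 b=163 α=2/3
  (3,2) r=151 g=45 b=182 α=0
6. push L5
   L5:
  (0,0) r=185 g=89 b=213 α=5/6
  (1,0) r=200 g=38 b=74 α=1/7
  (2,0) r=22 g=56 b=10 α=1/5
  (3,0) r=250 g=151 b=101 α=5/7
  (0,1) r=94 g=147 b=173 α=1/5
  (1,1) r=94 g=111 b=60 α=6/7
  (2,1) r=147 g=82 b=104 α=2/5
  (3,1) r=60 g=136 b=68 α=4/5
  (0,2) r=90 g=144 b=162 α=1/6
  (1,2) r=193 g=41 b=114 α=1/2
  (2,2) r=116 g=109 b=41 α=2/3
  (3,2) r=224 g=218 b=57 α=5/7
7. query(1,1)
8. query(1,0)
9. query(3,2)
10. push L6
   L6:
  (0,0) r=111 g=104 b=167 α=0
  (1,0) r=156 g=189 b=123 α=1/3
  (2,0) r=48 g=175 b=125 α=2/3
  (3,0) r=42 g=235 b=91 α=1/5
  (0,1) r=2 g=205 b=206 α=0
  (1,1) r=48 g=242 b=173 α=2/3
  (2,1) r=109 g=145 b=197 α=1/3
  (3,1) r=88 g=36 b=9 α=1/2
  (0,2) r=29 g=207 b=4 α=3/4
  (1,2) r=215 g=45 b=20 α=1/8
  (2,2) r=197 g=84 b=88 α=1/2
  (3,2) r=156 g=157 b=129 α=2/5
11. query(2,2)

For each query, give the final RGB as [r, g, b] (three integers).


(0,2) stack=L1,L2,L3; from [0,0,0]:
+L1 (α=1/3) → [34, 161/3, 37/3]
+L2 (α=1/2) → [43, 833/6, 35/3]
+L3 (α=1/3) → [239/3, 1538/9, 133/9]
= [80, 171, 15]

at x=1,y=1 over L1,L2,L3,L4,L5:
L1 α=5/6: [85, 15/2, 155/2]
L2 α=2/3: [97, 919/6, 743/6]
L3 α=1/2: [128, 2233/12, 1823/12]
L4 α=1/2: [257/2, 3577/24, 3551/24]
L5 α=6/7: [1385/14, 19561/168, 12191/168]
rounded: [99, 116, 73]

query (1,0) [L1,L2,L3,L4,L5] — begin 0,0,0
after L1 α=1/5: [28/5, 177/5, 13/5]
after L2 α=2/5: [644/25, 981/25, 1359/25]
after L3 α=6/7: [11744/175, 27831/175, 28359/175]
after L4 α=1/2: [34669/350, 67381/350, 17942/175]
after L5 α=1/7: [139007/1225, 208793/1225, 120602/1225]
→ [113, 170, 98]

(3,2) stack=L1,L2,L3,L4,L5; from [0,0,0]:
after L1 α=2/3: [446/3, 274/3, 434/3]
after L2 α=2/3: [650/9, 388/9, 1484/9]
after L3 α=3/5: [2137/45, 4664/45, 4588/45]
after L4 α=0: [2137/45, 4664/45, 4588/45]
after L5 α=5/7: [54674/315, 58378/315, 3143/45]
→ [174, 185, 70]

(2,2) stack=L1,L2,L3,L4,L5,L6; from [0,0,0]:
+L1 (α=1/6) → [19/2, 42, 43/2]
+L2 (α=2/3) → [141/2, 416/3, 45/2]
+L3 (α=1/3) → [392/3, 1369/9, 211/3]
+L4 (α=2/3) → [1430/9, 4267/27, 1189/9]
+L5 (α=2/3) → [3518/27, 10153/81, 1927/27]
+L6 (α=1/2) → [8837/54, 16957/162, 4303/54]
= [164, 105, 80]


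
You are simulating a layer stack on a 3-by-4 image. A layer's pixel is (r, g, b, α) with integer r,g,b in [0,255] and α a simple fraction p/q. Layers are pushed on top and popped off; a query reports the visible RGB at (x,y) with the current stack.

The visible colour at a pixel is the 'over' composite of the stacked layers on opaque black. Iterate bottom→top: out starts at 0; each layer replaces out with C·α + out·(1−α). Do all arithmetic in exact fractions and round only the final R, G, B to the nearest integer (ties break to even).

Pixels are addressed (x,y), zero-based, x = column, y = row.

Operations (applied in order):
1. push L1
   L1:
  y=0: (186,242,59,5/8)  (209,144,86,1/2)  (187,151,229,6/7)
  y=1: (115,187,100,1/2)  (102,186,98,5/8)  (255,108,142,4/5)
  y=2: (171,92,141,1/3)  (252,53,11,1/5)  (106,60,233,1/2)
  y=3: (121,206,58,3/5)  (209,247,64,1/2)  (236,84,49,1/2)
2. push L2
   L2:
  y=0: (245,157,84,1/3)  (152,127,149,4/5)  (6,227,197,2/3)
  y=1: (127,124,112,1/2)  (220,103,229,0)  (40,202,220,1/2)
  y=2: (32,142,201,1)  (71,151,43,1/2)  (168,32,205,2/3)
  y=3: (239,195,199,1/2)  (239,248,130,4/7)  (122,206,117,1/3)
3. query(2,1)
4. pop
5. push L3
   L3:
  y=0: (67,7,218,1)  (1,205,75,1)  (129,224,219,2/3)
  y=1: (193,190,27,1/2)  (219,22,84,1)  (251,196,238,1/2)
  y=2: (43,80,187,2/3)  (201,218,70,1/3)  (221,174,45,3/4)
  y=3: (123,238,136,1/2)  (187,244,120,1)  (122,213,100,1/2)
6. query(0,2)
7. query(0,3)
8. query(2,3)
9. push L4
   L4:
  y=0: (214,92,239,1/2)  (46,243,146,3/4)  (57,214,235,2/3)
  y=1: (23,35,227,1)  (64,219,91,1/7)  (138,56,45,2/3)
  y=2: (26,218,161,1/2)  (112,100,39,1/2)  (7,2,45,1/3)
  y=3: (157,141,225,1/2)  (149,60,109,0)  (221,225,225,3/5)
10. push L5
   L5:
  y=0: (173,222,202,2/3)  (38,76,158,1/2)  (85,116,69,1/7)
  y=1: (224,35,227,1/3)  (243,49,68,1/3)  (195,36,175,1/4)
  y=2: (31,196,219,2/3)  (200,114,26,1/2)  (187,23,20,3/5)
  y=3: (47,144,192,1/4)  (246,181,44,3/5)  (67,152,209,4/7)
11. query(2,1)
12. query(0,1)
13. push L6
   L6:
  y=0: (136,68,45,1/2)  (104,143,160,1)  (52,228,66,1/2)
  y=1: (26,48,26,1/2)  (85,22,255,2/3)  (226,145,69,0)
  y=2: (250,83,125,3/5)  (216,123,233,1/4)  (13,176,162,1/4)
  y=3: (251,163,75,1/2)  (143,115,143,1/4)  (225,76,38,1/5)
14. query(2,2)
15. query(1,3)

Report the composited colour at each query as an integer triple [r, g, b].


query (2,1) [L1,L2] — begin 0,0,0
+L1 (α=4/5) → [204, 432/5, 568/5]
+L2 (α=1/2) → [122, 721/5, 834/5]
rounded: [122, 144, 167]

query (0,2) [L1,L3] — begin 0,0,0
L1 α=1/3: [57, 92/3, 47]
L3 α=2/3: [143/3, 572/9, 421/3]
→ [48, 64, 140]

(0,3) stack=L1,L3; from [0,0,0]:
after L1 α=3/5: [363/5, 618/5, 174/5]
after L3 α=1/2: [489/5, 904/5, 427/5]
= [98, 181, 85]

(2,3) stack=L1,L3; from [0,0,0]:
after L1 α=1/2: [118, 42, 49/2]
after L3 α=1/2: [120, 255/2, 249/4]
→ [120, 128, 62]

(2,1) stack=L1,L3,L4,L5; from [0,0,0]:
+L1 (α=4/5) → [204, 432/5, 568/5]
+L3 (α=1/2) → [455/2, 706/5, 879/5]
+L4 (α=2/3) → [1007/6, 422/5, 443/5]
+L5 (α=1/4) → [1397/8, 723/10, 551/5]
rounded: [175, 72, 110]

query (0,1) [L1,L3,L4,L5] — begin 0,0,0
L1 α=1/2: [115/2, 187/2, 50]
L3 α=1/2: [501/4, 567/4, 77/2]
L4 α=1: [23, 35, 227]
L5 α=1/3: [90, 35, 227]
= [90, 35, 227]

query (2,2) [L1,L3,L4,L5,L6] — begin 0,0,0
after L1 α=1/2: [53, 30, 233/2]
after L3 α=3/4: [179, 138, 503/8]
after L4 α=1/3: [365/3, 278/3, 683/12]
after L5 α=3/5: [2413/15, 763/15, 1043/30]
after L6 α=1/4: [1239/10, 1643/20, 2663/40]
→ [124, 82, 67]

at x=1,y=3 over L1,L3,L4,L5,L6:
L1 α=1/2: [209/2, 247/2, 32]
L3 α=1: [187, 244, 120]
L4 α=0: [187, 244, 120]
L5 α=3/5: [1112/5, 1031/5, 372/5]
L6 α=1/4: [4051/20, 917/5, 1831/20]
rounded: [203, 183, 92]


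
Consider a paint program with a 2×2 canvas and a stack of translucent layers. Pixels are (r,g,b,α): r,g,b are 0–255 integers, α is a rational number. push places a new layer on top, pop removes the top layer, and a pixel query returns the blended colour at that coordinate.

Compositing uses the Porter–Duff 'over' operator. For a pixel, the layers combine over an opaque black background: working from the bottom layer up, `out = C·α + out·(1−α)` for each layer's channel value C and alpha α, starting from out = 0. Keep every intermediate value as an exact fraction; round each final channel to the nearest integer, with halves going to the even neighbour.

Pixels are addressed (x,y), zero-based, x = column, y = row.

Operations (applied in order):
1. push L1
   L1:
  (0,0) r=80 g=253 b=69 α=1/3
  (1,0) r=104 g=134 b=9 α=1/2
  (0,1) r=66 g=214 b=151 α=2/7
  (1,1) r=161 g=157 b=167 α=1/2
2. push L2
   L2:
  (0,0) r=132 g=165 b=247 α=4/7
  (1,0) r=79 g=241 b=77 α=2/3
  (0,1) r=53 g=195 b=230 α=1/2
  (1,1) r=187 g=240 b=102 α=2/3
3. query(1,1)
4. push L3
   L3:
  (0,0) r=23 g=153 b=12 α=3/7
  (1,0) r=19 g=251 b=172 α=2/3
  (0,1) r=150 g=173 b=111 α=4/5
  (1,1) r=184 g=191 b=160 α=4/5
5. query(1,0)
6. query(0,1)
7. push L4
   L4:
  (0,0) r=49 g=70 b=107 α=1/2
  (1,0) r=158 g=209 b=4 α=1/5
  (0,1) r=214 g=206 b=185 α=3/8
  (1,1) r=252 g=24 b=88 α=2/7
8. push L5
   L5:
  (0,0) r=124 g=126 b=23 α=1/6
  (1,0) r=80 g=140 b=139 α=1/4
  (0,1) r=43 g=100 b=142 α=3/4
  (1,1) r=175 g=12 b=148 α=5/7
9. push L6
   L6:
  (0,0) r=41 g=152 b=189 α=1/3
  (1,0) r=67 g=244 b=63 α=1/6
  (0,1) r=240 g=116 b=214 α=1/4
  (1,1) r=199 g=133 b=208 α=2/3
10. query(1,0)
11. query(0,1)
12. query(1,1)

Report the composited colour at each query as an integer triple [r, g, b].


query (1,1) [L1,L2] — begin 0,0,0
L1 α=1/2: [161/2, 157/2, 167/2]
L2 α=2/3: [303/2, 1117/6, 575/6]
→ [152, 186, 96]

query (1,0) [L1,L2,L3] — begin 0,0,0
+L1 (α=1/2) → [52, 67, 9/2]
+L2 (α=2/3) → [70, 183, 317/6]
+L3 (α=2/3) → [36, 685/3, 2381/18]
= [36, 228, 132]

at x=0,y=1 over L1,L2,L3:
after L1 α=2/7: [132/7, 428/7, 302/7]
after L2 α=1/2: [503/14, 1793/14, 956/7]
after L3 α=4/5: [8903/70, 11481/70, 4064/35]
rounded: [127, 164, 116]

at x=1,y=0 over L1,L2,L3,L4,L5,L6:
after L1 α=1/2: [52, 67, 9/2]
after L2 α=2/3: [70, 183, 317/6]
after L3 α=2/3: [36, 685/3, 2381/18]
after L4 α=1/5: [302/5, 3367/15, 4798/45]
after L5 α=1/4: [653/10, 4067/20, 6883/60]
after L6 α=1/6: [787/12, 1681/8, 7639/72]
rounded: [66, 210, 106]

query (0,1) [L1,L2,L3,L4,L5,L6] — begin 0,0,0
after L1 α=2/7: [132/7, 428/7, 302/7]
after L2 α=1/2: [503/14, 1793/14, 956/7]
after L3 α=4/5: [8903/70, 11481/70, 4064/35]
after L4 α=3/8: [17891/112, 20133/112, 7949/56]
after L5 α=3/4: [32339/448, 53733/448, 31805/224]
after L6 α=1/4: [204537/1792, 213167/1792, 143351/896]
= [114, 119, 160]

query (1,1) [L1,L2,L3,L4,L5,L6] — begin 0,0,0
L1 α=1/2: [161/2, 157/2, 167/2]
L2 α=2/3: [303/2, 1117/6, 575/6]
L3 α=4/5: [355/2, 5701/30, 883/6]
L4 α=2/7: [2783/14, 5989/42, 5471/42]
L5 α=5/7: [8908/49, 7249/147, 21011/147]
L6 α=2/3: [9470/49, 46351/441, 82163/441]
→ [193, 105, 186]


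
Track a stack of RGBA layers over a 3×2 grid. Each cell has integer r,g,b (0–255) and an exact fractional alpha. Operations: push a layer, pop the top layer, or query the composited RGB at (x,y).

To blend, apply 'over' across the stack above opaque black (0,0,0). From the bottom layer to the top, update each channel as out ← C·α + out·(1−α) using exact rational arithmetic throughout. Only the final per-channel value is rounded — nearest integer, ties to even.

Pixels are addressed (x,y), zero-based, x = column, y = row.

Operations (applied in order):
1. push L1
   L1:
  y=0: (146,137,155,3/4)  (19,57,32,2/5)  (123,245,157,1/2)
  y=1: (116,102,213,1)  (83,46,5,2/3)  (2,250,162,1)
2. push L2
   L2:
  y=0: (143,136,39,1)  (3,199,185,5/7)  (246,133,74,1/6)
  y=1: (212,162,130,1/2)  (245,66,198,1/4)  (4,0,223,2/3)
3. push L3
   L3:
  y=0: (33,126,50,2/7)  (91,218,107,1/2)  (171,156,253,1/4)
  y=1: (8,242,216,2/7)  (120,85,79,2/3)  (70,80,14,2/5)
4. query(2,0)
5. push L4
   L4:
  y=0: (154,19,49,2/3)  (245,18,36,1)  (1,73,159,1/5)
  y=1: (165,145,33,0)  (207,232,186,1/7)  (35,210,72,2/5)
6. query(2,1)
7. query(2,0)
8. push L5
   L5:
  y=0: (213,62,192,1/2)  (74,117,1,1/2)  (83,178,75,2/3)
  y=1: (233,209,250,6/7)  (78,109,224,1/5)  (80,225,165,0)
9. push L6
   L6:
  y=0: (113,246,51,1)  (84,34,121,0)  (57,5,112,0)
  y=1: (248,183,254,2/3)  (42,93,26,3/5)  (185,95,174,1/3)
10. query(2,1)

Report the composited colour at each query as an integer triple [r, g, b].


(2,0) stack=L1,L2,L3; from [0,0,0]:
+L1 (α=1/2) → [123/2, 245/2, 157/2]
+L2 (α=1/6) → [369/4, 497/4, 311/4]
+L3 (α=1/4) → [1791/16, 2115/16, 1945/16]
= [112, 132, 122]

at x=2,y=1 over L1,L2,L3,L4:
L1 α=1: [2, 250, 162]
L2 α=2/3: [10/3, 250/3, 608/3]
L3 α=2/5: [30, 82, 636/5]
L4 α=2/5: [32, 666/5, 2628/25]
= [32, 133, 105]

query (2,0) [L1,L2,L3,L4] — begin 0,0,0
after L1 α=1/2: [123/2, 245/2, 157/2]
after L2 α=1/6: [369/4, 497/4, 311/4]
after L3 α=1/4: [1791/16, 2115/16, 1945/16]
after L4 α=1/5: [359/4, 2407/20, 2581/20]
= [90, 120, 129]

(2,1) stack=L1,L2,L3,L4,L5,L6; from [0,0,0]:
after L1 α=1: [2, 250, 162]
after L2 α=2/3: [10/3, 250/3, 608/3]
after L3 α=2/5: [30, 82, 636/5]
after L4 α=2/5: [32, 666/5, 2628/25]
after L5 α=0: [32, 666/5, 2628/25]
after L6 α=1/3: [83, 1807/15, 3202/25]
= [83, 120, 128]


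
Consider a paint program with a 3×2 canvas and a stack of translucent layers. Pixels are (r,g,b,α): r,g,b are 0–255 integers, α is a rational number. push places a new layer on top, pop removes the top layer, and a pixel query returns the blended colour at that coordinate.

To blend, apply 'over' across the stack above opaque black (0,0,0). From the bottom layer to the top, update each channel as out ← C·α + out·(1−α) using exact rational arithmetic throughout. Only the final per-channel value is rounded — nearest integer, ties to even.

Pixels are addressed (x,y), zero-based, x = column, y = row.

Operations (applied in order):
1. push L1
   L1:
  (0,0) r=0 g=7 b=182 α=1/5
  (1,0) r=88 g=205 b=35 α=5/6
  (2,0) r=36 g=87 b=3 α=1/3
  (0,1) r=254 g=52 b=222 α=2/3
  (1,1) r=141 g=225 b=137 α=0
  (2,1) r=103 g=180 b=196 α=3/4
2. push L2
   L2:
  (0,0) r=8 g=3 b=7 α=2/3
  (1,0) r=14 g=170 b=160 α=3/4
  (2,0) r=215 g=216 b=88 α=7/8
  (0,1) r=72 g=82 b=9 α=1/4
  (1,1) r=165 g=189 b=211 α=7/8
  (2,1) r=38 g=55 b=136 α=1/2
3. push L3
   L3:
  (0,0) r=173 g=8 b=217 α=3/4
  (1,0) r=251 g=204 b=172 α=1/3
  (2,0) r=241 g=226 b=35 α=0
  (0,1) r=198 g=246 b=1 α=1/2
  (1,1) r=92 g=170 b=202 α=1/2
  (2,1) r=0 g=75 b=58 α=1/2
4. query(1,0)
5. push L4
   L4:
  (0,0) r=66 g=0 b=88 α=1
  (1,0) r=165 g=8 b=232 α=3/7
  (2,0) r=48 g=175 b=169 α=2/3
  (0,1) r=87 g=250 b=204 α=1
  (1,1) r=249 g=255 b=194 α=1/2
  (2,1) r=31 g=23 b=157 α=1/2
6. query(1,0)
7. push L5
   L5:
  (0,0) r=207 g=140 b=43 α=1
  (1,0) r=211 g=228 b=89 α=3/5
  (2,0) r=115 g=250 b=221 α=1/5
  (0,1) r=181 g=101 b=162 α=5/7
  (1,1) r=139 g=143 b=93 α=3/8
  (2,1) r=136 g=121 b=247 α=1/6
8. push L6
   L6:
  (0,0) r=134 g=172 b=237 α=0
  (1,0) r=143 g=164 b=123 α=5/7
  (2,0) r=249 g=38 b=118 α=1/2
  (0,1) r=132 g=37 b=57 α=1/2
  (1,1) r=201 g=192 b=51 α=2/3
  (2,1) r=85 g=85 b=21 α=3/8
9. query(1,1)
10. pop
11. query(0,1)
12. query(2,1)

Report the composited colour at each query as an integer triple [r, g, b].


query (1,0) [L1,L2,L3] — begin 0,0,0
L1 α=5/6: [220/3, 1025/6, 175/6]
L2 α=3/4: [173/6, 4085/24, 3055/24]
L3 α=1/3: [926/9, 6533/36, 5119/36]
rounded: [103, 181, 142]

query (1,0) [L1,L2,L3,L4] — begin 0,0,0
+L1 (α=5/6) → [220/3, 1025/6, 175/6]
+L2 (α=3/4) → [173/6, 4085/24, 3055/24]
+L3 (α=1/3) → [926/9, 6533/36, 5119/36]
+L4 (α=3/7) → [8159/63, 6749/63, 11383/63]
→ [130, 107, 181]

(1,1) stack=L1,L2,L3,L4,L5,L6; from [0,0,0]:
L1 α=0: [0, 0, 0]
L2 α=7/8: [1155/8, 1323/8, 1477/8]
L3 α=1/2: [1891/16, 2683/16, 3093/16]
L4 α=1/2: [5875/32, 6763/32, 6197/32]
L5 α=3/8: [42719/256, 47543/256, 39913/256]
L6 α=2/3: [145631/768, 145847/768, 66025/768]
rounded: [190, 190, 86]

at x=0,y=1 over L1,L2,L3,L4,L5:
L1 α=2/3: [508/3, 104/3, 148]
L2 α=1/4: [145, 93/2, 453/4]
L3 α=1/2: [343/2, 585/4, 457/8]
L4 α=1: [87, 250, 204]
L5 α=5/7: [1079/7, 1005/7, 174]
= [154, 144, 174]

query (2,1) [L1,L2,L3,L4,L5] — begin 0,0,0
after L1 α=3/4: [309/4, 135, 147]
after L2 α=1/2: [461/8, 95, 283/2]
after L3 α=1/2: [461/16, 85, 399/4]
after L4 α=1/2: [957/32, 54, 1027/8]
after L5 α=1/6: [9137/192, 391/6, 7111/48]
= [48, 65, 148]


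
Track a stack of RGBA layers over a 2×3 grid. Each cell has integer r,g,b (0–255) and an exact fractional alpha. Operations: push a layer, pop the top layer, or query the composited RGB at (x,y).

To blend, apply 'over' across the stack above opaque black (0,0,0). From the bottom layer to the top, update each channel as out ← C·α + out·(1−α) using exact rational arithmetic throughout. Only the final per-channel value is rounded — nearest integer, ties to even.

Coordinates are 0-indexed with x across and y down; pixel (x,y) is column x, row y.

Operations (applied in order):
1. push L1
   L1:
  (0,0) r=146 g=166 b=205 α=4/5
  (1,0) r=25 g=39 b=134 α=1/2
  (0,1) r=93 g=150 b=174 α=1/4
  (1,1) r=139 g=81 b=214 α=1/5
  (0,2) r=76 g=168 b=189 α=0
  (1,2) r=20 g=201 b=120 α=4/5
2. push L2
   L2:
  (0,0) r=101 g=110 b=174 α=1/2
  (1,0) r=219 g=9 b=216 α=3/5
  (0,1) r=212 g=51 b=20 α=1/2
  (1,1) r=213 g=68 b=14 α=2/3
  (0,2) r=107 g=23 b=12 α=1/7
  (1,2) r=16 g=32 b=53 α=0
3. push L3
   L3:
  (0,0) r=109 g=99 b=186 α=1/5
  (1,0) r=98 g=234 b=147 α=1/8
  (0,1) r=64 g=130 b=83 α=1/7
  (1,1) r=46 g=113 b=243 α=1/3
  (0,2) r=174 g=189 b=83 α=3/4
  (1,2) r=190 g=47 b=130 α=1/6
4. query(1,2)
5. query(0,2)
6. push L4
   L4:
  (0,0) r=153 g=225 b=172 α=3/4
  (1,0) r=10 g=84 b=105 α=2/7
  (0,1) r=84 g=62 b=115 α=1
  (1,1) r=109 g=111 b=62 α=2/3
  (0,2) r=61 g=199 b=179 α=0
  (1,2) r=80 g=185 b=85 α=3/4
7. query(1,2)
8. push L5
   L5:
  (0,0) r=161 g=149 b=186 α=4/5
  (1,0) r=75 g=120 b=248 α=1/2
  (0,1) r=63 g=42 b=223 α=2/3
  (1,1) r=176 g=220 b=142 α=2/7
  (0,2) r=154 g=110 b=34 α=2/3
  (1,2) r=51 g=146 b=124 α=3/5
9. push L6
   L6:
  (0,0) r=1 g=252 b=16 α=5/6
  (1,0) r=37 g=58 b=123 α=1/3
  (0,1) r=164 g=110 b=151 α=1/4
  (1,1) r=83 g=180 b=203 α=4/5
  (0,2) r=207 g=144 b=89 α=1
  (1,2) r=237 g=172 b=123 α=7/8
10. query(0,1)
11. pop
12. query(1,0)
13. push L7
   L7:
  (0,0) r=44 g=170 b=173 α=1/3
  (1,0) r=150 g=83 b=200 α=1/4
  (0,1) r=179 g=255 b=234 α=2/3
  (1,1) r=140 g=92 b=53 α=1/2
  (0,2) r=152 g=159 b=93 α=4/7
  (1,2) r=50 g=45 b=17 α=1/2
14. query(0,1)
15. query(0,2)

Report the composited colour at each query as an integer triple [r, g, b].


(1,2) stack=L1,L2,L3; from [0,0,0]:
+L1 (α=4/5) → [16, 804/5, 96]
+L2 (α=0) → [16, 804/5, 96]
+L3 (α=1/6) → [45, 851/6, 305/3]
= [45, 142, 102]

at x=0,y=2 over L1,L2,L3:
+L1 (α=0) → [0, 0, 0]
+L2 (α=1/7) → [107/7, 23/7, 12/7]
+L3 (α=3/4) → [3761/28, 998/7, 1755/28]
= [134, 143, 63]

(1,2) stack=L1,L2,L3,L4; from [0,0,0]:
after L1 α=4/5: [16, 804/5, 96]
after L2 α=0: [16, 804/5, 96]
after L3 α=1/6: [45, 851/6, 305/3]
after L4 α=3/4: [285/4, 4181/24, 535/6]
→ [71, 174, 89]

query (0,1) [L1,L2,L3,L4,L5,L6] — begin 0,0,0
after L1 α=1/4: [93/4, 75/2, 87/2]
after L2 α=1/2: [941/8, 177/4, 127/4]
after L3 α=1/7: [3079/28, 113/2, 547/14]
after L4 α=1: [84, 62, 115]
after L5 α=2/3: [70, 146/3, 187]
after L6 α=1/4: [187/2, 64, 178]
rounded: [94, 64, 178]

(1,0) stack=L1,L2,L3,L4,L5; from [0,0,0]:
L1 α=1/2: [25/2, 39/2, 67]
L2 α=3/5: [682/5, 66/5, 782/5]
L3 α=1/8: [658/5, 204/5, 6209/40]
L4 α=2/7: [678/7, 372/7, 1127/8]
L5 α=1/2: [1203/14, 606/7, 3111/16]
rounded: [86, 87, 194]

query (0,1) [L1,L2,L3,L4,L5,L7] — begin 0,0,0
+L1 (α=1/4) → [93/4, 75/2, 87/2]
+L2 (α=1/2) → [941/8, 177/4, 127/4]
+L3 (α=1/7) → [3079/28, 113/2, 547/14]
+L4 (α=1) → [84, 62, 115]
+L5 (α=2/3) → [70, 146/3, 187]
+L7 (α=2/3) → [428/3, 1676/9, 655/3]
= [143, 186, 218]

query (0,2) [L1,L2,L3,L4,L5,L7] — begin 0,0,0
L1 α=0: [0, 0, 0]
L2 α=1/7: [107/7, 23/7, 12/7]
L3 α=3/4: [3761/28, 998/7, 1755/28]
L4 α=0: [3761/28, 998/7, 1755/28]
L5 α=2/3: [12385/84, 846/7, 3659/84]
L7 α=4/7: [29409/196, 6990/49, 14075/196]
rounded: [150, 143, 72]


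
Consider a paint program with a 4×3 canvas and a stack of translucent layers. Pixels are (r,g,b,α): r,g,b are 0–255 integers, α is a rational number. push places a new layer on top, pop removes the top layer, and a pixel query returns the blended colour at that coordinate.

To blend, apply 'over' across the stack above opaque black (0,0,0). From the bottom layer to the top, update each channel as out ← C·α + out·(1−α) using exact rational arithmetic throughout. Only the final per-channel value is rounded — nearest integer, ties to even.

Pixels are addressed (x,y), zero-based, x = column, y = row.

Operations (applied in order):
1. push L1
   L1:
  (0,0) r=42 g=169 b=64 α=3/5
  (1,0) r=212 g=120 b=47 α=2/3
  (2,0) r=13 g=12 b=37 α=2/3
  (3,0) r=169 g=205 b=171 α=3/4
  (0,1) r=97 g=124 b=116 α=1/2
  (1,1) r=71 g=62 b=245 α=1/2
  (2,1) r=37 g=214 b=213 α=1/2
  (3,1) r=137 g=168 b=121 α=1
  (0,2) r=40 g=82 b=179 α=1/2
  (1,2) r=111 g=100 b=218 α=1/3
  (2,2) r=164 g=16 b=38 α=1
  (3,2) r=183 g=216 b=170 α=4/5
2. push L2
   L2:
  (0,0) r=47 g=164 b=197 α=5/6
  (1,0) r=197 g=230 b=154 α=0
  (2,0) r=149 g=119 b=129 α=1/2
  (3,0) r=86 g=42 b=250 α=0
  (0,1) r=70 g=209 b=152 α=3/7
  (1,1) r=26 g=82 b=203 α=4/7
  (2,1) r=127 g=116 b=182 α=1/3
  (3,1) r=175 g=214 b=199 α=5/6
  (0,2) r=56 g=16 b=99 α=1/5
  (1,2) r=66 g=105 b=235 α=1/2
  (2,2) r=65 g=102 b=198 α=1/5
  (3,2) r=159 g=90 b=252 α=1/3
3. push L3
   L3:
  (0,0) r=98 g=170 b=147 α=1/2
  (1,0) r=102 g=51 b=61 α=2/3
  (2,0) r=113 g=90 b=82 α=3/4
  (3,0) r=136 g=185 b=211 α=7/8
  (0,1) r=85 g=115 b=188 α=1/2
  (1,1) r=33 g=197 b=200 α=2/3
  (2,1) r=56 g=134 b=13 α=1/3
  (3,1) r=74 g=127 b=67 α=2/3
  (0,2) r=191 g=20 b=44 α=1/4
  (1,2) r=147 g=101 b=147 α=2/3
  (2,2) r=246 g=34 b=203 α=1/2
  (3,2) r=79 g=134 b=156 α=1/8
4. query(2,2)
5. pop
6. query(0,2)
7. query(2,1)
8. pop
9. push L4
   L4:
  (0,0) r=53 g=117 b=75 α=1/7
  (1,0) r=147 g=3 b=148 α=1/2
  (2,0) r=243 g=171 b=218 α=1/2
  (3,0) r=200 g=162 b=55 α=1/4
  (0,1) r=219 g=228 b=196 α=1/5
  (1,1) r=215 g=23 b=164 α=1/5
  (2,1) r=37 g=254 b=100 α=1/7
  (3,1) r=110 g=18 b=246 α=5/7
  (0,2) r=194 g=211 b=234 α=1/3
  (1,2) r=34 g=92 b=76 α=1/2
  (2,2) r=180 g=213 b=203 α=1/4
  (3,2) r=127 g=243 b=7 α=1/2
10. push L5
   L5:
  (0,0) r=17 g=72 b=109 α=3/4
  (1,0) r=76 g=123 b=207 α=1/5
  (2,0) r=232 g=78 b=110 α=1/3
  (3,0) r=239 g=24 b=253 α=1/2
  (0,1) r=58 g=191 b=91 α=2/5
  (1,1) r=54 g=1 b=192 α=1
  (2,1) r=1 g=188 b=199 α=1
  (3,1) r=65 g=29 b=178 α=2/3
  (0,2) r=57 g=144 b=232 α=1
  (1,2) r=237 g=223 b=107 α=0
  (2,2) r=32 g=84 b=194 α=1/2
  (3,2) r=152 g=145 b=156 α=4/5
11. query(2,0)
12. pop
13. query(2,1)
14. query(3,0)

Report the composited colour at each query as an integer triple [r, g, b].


(2,2) stack=L1,L2,L3; from [0,0,0]:
+L1 (α=1) → [164, 16, 38]
+L2 (α=1/5) → [721/5, 166/5, 70]
+L3 (α=1/2) → [1951/10, 168/5, 273/2]
→ [195, 34, 136]

(0,2) stack=L1,L2; from [0,0,0]:
+L1 (α=1/2) → [20, 41, 179/2]
+L2 (α=1/5) → [136/5, 36, 457/5]
= [27, 36, 91]

query (2,1) [L1,L2] — begin 0,0,0
after L1 α=1/2: [37/2, 107, 213/2]
after L2 α=1/3: [164/3, 110, 395/3]
= [55, 110, 132]

query (2,0) [L1,L4,L5] — begin 0,0,0
+L1 (α=2/3) → [26/3, 8, 74/3]
+L4 (α=1/2) → [755/6, 179/2, 364/3]
+L5 (α=1/3) → [1451/9, 257/3, 1058/9]
= [161, 86, 118]

(2,1) stack=L1,L4; from [0,0,0]:
L1 α=1/2: [37/2, 107, 213/2]
L4 α=1/7: [148/7, 128, 739/7]
→ [21, 128, 106]

(3,0) stack=L1,L4; from [0,0,0]:
after L1 α=3/4: [507/4, 615/4, 513/4]
after L4 α=1/4: [2321/16, 2493/16, 1759/16]
= [145, 156, 110]
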